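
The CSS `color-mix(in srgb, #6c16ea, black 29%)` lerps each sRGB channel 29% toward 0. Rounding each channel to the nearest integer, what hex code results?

#6c16ea is rgb(108, 22, 234).
Lerp each channel 29% toward 0:
  R: 108 − 31.32 = 76.68 → 77
  G: 22 − 6.38 = 15.62 → 16
  B: 234 + 0.29×(0−234) = 234 − 67.86 = 166.14 → 166
rgb(77, 16, 166) = #4d10a6.

#4d10a6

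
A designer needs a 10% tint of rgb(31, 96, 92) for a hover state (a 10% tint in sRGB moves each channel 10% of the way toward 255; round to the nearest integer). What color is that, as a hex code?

#35706C

Per channel, c → c + 0.1(255 − c):
  R: 31 + 0.1×(255−31) = 31 + 22.4 = 53.4 → 53
  G: 96 + 15.9 = 111.9 → 112
  B: 92 + 0.1×(255−92) = 92 + 16.3 = 108.3 → 108
rgb(53, 112, 108) = #35706C.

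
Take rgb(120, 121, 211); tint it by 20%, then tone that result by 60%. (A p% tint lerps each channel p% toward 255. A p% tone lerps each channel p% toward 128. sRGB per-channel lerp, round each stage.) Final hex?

A 20% tint moves each channel 20% toward 255:
  R: 120 + 27 = 147 → 147
  G: 121 + 26.8 = 147.8 → 148
  B: 211 + 0.2×(255−211) = 211 + 8.8 = 219.8 → 220
After the tint: rgb(147, 148, 220) = #9394DC.
Lerp each channel 60% toward 128:
  R: 147 + 0.6×(128−147) = 147 − 11.4 = 135.6 → 136
  G: 148 − 12 = 136 → 136
  B: 220 + 0.6×(128−220) = 220 − 55.2 = 164.8 → 165
rgb(136, 136, 165) = #8888A5.

#8888A5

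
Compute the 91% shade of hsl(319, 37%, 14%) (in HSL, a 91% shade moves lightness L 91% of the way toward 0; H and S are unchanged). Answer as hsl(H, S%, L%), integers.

hsl(319, 37%, 1%)

L moves 91% from 14 toward 0: 14 − 12.74 = 1.26 → 1.
H and S are unchanged.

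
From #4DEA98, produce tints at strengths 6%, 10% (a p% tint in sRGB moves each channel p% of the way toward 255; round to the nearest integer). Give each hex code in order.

#58EB9E, #5FECA2

#4DEA98 is rgb(77, 234, 152).
6%: (77 + 10.68 = 87.68→88, 234 + 1.26 = 235.26→235, 152 + 6.18 = 158.18→158) → #58EB9E
10%: (77 + 17.8 = 94.8→95, 234 + 2.1 = 236.1→236, 152 + 10.3 = 162.3→162) → #5FECA2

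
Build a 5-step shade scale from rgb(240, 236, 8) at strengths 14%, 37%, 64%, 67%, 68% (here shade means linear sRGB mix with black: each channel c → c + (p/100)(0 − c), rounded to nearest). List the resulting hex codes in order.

#CECB07, #979505, #565503, #4F4E03, #4D4C03

14%: (240 − 33.6 = 206.4→206, 236 − 33.04 = 202.96→203, 8 − 1.12 = 6.88→7) → #CECB07
37%: (240 − 88.8 = 151.2→151, 236 − 87.32 = 148.68→149, 8 − 2.96 = 5.04→5) → #979505
64%: (240 − 153.6 = 86.4→86, 236 − 151.04 = 84.96→85, 8 − 5.12 = 2.88→3) → #565503
67%: (240 − 160.8 = 79.2→79, 236 − 158.12 = 77.88→78, 8 − 5.36 = 2.64→3) → #4F4E03
68%: (240 − 163.2 = 76.8→77, 236 − 160.48 = 75.52→76, 8 − 5.44 = 2.56→3) → #4D4C03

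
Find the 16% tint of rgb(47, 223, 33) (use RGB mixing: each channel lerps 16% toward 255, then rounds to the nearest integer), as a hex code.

#50e445

A 16% tint moves each channel 16% toward 255:
  R: 47 + 0.16×(255−47) = 47 + 33.28 = 80.28 → 80
  G: 223 + 5.12 = 228.12 → 228
  B: 33 + 0.16×(255−33) = 33 + 35.52 = 68.52 → 69
rgb(80, 228, 69) = #50e445.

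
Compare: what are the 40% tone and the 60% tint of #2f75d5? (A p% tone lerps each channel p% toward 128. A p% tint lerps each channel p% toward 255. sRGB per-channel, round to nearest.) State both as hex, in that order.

#4f79b3, #acc8ee

#2f75d5 is rgb(47, 117, 213).
40% tone:
  R: 47 + 0.4×(128−47) = 47 + 32.4 = 79.4 → 79
  G: 117 + 0.4×(128−117) = 117 + 4.4 = 121.4 → 121
  B: 213 + 0.4×(128−213) = 213 − 34 = 179 → 179
  → #4f79b3
60% tint:
  R: 47 + 124.8 = 171.8 → 172
  G: 117 + 82.8 = 199.8 → 200
  B: 213 + 0.6×(255−213) = 213 + 25.2 = 238.2 → 238
  → #acc8ee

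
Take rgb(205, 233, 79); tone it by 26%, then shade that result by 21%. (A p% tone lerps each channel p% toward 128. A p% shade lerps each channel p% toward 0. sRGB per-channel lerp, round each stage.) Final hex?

A 26% tone moves each channel 26% toward 128:
  R: 205 + 0.26×(128−205) = 205 − 20.02 = 184.98 → 185
  G: 233 + 0.26×(128−233) = 233 − 27.3 = 205.7 → 206
  B: 79 + 0.26×(128−79) = 79 + 12.74 = 91.74 → 92
After the tone: rgb(185, 206, 92) = #B9CE5C.
Per channel, c → c + 0.21(0 − c):
  R: 185 + 0.21×(0−185) = 185 − 38.85 = 146.15 → 146
  G: 206 + 0.21×(0−206) = 206 − 43.26 = 162.74 → 163
  B: 92 + 0.21×(0−92) = 92 − 19.32 = 72.68 → 73
rgb(146, 163, 73) = #92A349.

#92A349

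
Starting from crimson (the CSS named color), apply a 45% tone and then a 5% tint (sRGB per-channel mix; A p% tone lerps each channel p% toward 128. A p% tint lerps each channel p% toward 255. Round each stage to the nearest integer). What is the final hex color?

CSS crimson is rgb(220, 20, 60).
Per channel, c → c + 0.45(128 − c):
  R: 220 − 41.4 = 178.6 → 179
  G: 20 + 0.45×(128−20) = 20 + 48.6 = 68.6 → 69
  B: 60 + 30.6 = 90.6 → 91
After the tone: rgb(179, 69, 91) = #B3455B.
Lerp each channel 5% toward 255:
  R: 179 + 3.8 = 182.8 → 183
  G: 69 + 0.05×(255−69) = 69 + 9.3 = 78.3 → 78
  B: 91 + 0.05×(255−91) = 91 + 8.2 = 99.2 → 99
rgb(183, 78, 99) = #B74E63.

#B74E63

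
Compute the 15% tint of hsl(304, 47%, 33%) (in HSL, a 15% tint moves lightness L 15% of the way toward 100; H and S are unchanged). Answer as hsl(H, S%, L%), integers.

L moves 15% from 33 toward 100: 33 + 10.05 = 43.05 → 43.
H and S are unchanged.

hsl(304, 47%, 43%)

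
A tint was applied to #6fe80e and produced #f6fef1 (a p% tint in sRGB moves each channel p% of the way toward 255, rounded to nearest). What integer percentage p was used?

#6fe80e is rgb(111, 232, 14); #f6fef1 is rgb(246, 254, 241).
On the B channel (widest range): 241 ≈ 14 + (p/100)(255 − 14), so p ≈ 100×(241 − 14)/(255 − 14) = 22700/241 = 94.19.
p = 94 reproduces all three channels after rounding.

94%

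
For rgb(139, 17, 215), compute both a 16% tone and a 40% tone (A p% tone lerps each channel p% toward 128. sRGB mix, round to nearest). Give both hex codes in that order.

#8923c9, #873db4

16% tone:
  R: 139 − 1.76 = 137.24 → 137
  G: 17 + 0.16×(128−17) = 17 + 17.76 = 34.76 → 35
  B: 215 + 0.16×(128−215) = 215 − 13.92 = 201.08 → 201
  → #8923c9
40% tone:
  R: 139 − 4.4 = 134.6 → 135
  G: 17 + 0.4×(128−17) = 17 + 44.4 = 61.4 → 61
  B: 215 + 0.4×(128−215) = 215 − 34.8 = 180.2 → 180
  → #873db4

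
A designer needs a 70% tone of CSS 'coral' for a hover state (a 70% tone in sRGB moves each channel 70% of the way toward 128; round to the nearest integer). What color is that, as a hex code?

CSS coral is rgb(255, 127, 80).
A 70% tone moves each channel 70% toward 128:
  R: 255 + 0.7×(128−255) = 255 − 88.9 = 166.1 → 166
  G: 127 + 0.7 = 127.7 → 128
  B: 80 + 0.7×(128−80) = 80 + 33.6 = 113.6 → 114
rgb(166, 128, 114) = #a68072.

#a68072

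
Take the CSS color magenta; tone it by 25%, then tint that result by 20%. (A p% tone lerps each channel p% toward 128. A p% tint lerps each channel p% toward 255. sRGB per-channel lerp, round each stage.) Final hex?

CSS magenta is rgb(255, 0, 255).
A 25% tone moves each channel 25% toward 128:
  R: 255 − 31.75 = 223.25 → 223
  G: 0 + 0.25×(128−0) = 0 + 32 = 32 → 32
  B: 255 − 31.75 = 223.25 → 223
After the tone: rgb(223, 32, 223) = #df20df.
Per channel, c → c + 0.2(255 − c):
  R: 223 + 6.4 = 229.4 → 229
  G: 32 + 44.6 = 76.6 → 77
  B: 223 + 0.2×(255−223) = 223 + 6.4 = 229.4 → 229
rgb(229, 77, 229) = #e54de5.

#e54de5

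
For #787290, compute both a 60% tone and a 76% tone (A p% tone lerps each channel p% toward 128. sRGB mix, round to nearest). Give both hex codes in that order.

#7D7A86, #7E7D84

#787290 is rgb(120, 114, 144).
60% tone:
  R: 120 + 4.8 = 124.8 → 125
  G: 114 + 0.6×(128−114) = 114 + 8.4 = 122.4 → 122
  B: 144 − 9.6 = 134.4 → 134
  → #7D7A86
76% tone:
  R: 120 + 0.76×(128−120) = 120 + 6.08 = 126.08 → 126
  G: 114 + 10.64 = 124.64 → 125
  B: 144 + 0.76×(128−144) = 144 − 12.16 = 131.84 → 132
  → #7E7D84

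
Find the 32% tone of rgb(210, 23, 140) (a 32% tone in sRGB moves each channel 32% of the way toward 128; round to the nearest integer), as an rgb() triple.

rgb(184, 57, 136)

A 32% tone moves each channel 32% toward 128:
  R: 210 − 26.24 = 183.76 → 184
  G: 23 + 0.32×(128−23) = 23 + 33.6 = 56.6 → 57
  B: 140 + 0.32×(128−140) = 140 − 3.84 = 136.16 → 136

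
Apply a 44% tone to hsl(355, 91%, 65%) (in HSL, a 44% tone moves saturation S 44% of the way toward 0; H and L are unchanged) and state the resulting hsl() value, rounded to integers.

hsl(355, 51%, 65%)

S moves 44% from 91 toward 0: 91 − 40.04 = 50.96 → 51.
H and L are unchanged.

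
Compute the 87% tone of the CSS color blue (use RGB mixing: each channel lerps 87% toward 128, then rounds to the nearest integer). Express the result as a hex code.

#6F6F91

CSS blue is rgb(0, 0, 255).
Lerp each channel 87% toward 128:
  R: 0 + 111.36 = 111.36 → 111
  G: 0 + 0.87×(128−0) = 0 + 111.36 = 111.36 → 111
  B: 255 + 0.87×(128−255) = 255 − 110.49 = 144.51 → 145
rgb(111, 111, 145) = #6F6F91.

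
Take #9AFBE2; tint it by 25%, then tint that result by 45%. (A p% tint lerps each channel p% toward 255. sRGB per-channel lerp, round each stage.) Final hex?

#D5FDF3

#9AFBE2 is rgb(154, 251, 226).
Lerp each channel 25% toward 255:
  R: 154 + 0.25×(255−154) = 154 + 25.25 = 179.25 → 179
  G: 251 + 0.25×(255−251) = 251 + 1 = 252 → 252
  B: 226 + 7.25 = 233.25 → 233
After the tint: rgb(179, 252, 233) = #B3FCE9.
Per channel, c → c + 0.45(255 − c):
  R: 179 + 0.45×(255−179) = 179 + 34.2 = 213.2 → 213
  G: 252 + 0.45×(255−252) = 252 + 1.35 = 253.35 → 253
  B: 233 + 0.45×(255−233) = 233 + 9.9 = 242.9 → 243
rgb(213, 253, 243) = #D5FDF3.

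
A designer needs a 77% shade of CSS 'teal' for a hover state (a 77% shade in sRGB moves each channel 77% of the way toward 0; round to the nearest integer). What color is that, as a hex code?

#001D1D

CSS teal is rgb(0, 128, 128).
A 77% shade moves each channel 77% toward 0:
  R: 0 + 0 = 0 → 0
  G: 128 − 98.56 = 29.44 → 29
  B: 128 − 98.56 = 29.44 → 29
rgb(0, 29, 29) = #001D1D.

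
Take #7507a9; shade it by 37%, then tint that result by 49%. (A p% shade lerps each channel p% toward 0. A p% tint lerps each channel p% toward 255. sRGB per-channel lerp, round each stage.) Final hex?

#7507a9 is rgb(117, 7, 169).
Per channel, c → c + 0.37(0 − c):
  R: 117 + 0.37×(0−117) = 117 − 43.29 = 73.71 → 74
  G: 7 + 0.37×(0−7) = 7 − 2.59 = 4.41 → 4
  B: 169 − 62.53 = 106.47 → 106
After the shade: rgb(74, 4, 106) = #4a046a.
Lerp each channel 49% toward 255:
  R: 74 + 88.69 = 162.69 → 163
  G: 4 + 122.99 = 126.99 → 127
  B: 106 + 0.49×(255−106) = 106 + 73.01 = 179.01 → 179
rgb(163, 127, 179) = #a37fb3.

#a37fb3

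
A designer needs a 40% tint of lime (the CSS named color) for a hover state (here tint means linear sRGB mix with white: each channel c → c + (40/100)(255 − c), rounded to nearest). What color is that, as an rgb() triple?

rgb(102, 255, 102)

CSS lime is rgb(0, 255, 0).
Lerp each channel 40% toward 255:
  R: 0 + 0.4×(255−0) = 0 + 102 = 102 → 102
  G: 255 + 0.4×(255−255) = 255 + 0 = 255 → 255
  B: 0 + 0.4×(255−0) = 0 + 102 = 102 → 102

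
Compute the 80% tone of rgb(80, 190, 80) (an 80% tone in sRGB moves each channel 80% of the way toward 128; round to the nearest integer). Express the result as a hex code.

#768C76

Lerp each channel 80% toward 128:
  R: 80 + 0.8×(128−80) = 80 + 38.4 = 118.4 → 118
  G: 190 + 0.8×(128−190) = 190 − 49.6 = 140.4 → 140
  B: 80 + 0.8×(128−80) = 80 + 38.4 = 118.4 → 118
rgb(118, 140, 118) = #768C76.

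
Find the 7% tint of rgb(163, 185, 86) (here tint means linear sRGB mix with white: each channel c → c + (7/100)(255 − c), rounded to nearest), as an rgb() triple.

A 7% tint moves each channel 7% toward 255:
  R: 163 + 6.44 = 169.44 → 169
  G: 185 + 0.07×(255−185) = 185 + 4.9 = 189.9 → 190
  B: 86 + 0.07×(255−86) = 86 + 11.83 = 97.83 → 98

rgb(169, 190, 98)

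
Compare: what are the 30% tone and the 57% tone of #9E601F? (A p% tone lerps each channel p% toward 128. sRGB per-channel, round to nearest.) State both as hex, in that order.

#9E601F is rgb(158, 96, 31).
30% tone:
  R: 158 + 0.3×(128−158) = 158 − 9 = 149 → 149
  G: 96 + 9.6 = 105.6 → 106
  B: 31 + 0.3×(128−31) = 31 + 29.1 = 60.1 → 60
  → #956A3C
57% tone:
  R: 158 + 0.57×(128−158) = 158 − 17.1 = 140.9 → 141
  G: 96 + 0.57×(128−96) = 96 + 18.24 = 114.24 → 114
  B: 31 + 0.57×(128−31) = 31 + 55.29 = 86.29 → 86
  → #8D7256

#956A3C, #8D7256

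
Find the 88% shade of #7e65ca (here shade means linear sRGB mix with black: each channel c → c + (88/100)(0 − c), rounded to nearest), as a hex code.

#7e65ca is rgb(126, 101, 202).
An 88% shade moves each channel 88% toward 0:
  R: 126 + 0.88×(0−126) = 126 − 110.88 = 15.12 → 15
  G: 101 − 88.88 = 12.12 → 12
  B: 202 + 0.88×(0−202) = 202 − 177.76 = 24.24 → 24
rgb(15, 12, 24) = #0f0c18.

#0f0c18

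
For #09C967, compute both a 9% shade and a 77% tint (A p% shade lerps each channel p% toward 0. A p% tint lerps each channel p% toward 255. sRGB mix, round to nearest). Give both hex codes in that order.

#08B75E, #C6F3DC

#09C967 is rgb(9, 201, 103).
9% shade:
  R: 9 + 0.09×(0−9) = 9 − 0.81 = 8.19 → 8
  G: 201 + 0.09×(0−201) = 201 − 18.09 = 182.91 → 183
  B: 103 − 9.27 = 93.73 → 94
  → #08B75E
77% tint:
  R: 9 + 189.42 = 198.42 → 198
  G: 201 + 0.77×(255−201) = 201 + 41.58 = 242.58 → 243
  B: 103 + 117.04 = 220.04 → 220
  → #C6F3DC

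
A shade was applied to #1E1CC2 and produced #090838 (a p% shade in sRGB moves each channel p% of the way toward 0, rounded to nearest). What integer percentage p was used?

#1E1CC2 is rgb(30, 28, 194); #090838 is rgb(9, 8, 56).
On the B channel (widest range): 56 ≈ 194 + (p/100)(0 − 194), so p ≈ 100×(56 − 194)/(0 − 194) = -13800/-194 = 71.13.
p = 71 reproduces all three channels after rounding.

71%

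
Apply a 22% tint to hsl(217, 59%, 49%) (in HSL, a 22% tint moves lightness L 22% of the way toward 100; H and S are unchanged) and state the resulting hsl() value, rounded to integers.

hsl(217, 59%, 60%)

L moves 22% from 49 toward 100: 49 + 11.22 = 60.22 → 60.
H and S are unchanged.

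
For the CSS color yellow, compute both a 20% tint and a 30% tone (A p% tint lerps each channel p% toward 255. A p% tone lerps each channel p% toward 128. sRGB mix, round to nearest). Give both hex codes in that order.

#FFFF33, #D9D926

CSS yellow is rgb(255, 255, 0).
20% tint:
  R: 255 + 0.2×(255−255) = 255 + 0 = 255 → 255
  G: 255 + 0 = 255 → 255
  B: 0 + 51 = 51 → 51
  → #FFFF33
30% tone:
  R: 255 + 0.3×(128−255) = 255 − 38.1 = 216.9 → 217
  G: 255 − 38.1 = 216.9 → 217
  B: 0 + 0.3×(128−0) = 0 + 38.4 = 38.4 → 38
  → #D9D926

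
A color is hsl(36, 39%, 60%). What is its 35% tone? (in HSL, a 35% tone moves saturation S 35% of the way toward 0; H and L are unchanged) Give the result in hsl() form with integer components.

S moves 35% from 39 toward 0: 39 − 13.65 = 25.35 → 25.
H and L are unchanged.

hsl(36, 25%, 60%)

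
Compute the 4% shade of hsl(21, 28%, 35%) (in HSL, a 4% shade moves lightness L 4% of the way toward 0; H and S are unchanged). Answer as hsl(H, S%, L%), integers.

L moves 4% from 35 toward 0: 35 − 1.4 = 33.6 → 34.
H and S are unchanged.

hsl(21, 28%, 34%)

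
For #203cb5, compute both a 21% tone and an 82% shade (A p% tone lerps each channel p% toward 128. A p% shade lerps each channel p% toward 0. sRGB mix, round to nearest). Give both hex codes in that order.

#344aaa, #060b21

#203cb5 is rgb(32, 60, 181).
21% tone:
  R: 32 + 0.21×(128−32) = 32 + 20.16 = 52.16 → 52
  G: 60 + 0.21×(128−60) = 60 + 14.28 = 74.28 → 74
  B: 181 − 11.13 = 169.87 → 170
  → #344aaa
82% shade:
  R: 32 + 0.82×(0−32) = 32 − 26.24 = 5.76 → 6
  G: 60 + 0.82×(0−60) = 60 − 49.2 = 10.8 → 11
  B: 181 − 148.42 = 32.58 → 33
  → #060b21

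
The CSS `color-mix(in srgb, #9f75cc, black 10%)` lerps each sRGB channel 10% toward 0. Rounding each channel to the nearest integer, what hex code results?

#8f69b8

#9f75cc is rgb(159, 117, 204).
A 10% shade moves each channel 10% toward 0:
  R: 159 − 15.9 = 143.1 → 143
  G: 117 − 11.7 = 105.3 → 105
  B: 204 − 20.4 = 183.6 → 184
rgb(143, 105, 184) = #8f69b8.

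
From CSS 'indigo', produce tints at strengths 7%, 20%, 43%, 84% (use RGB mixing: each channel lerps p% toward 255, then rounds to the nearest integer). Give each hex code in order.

CSS indigo is rgb(75, 0, 130).
7%: (75 + 12.6 = 87.6→88, 0 + 17.85 = 17.85→18, 130 + 8.75 = 138.75→139) → #58128B
20%: (75 + 36 = 111→111, 0 + 51 = 51→51, 130 + 25 = 155→155) → #6F339B
43%: (75 + 77.4 = 152.4→152, 0 + 109.65 = 109.65→110, 130 + 53.75 = 183.75→184) → #986EB8
84%: (75 + 151.2 = 226.2→226, 0 + 214.2 = 214.2→214, 130 + 105 = 235→235) → #E2D6EB

#58128B, #6F339B, #986EB8, #E2D6EB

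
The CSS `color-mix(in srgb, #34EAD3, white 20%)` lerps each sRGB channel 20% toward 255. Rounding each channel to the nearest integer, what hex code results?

#5DEEDC

#34EAD3 is rgb(52, 234, 211).
A 20% tint moves each channel 20% toward 255:
  R: 52 + 40.6 = 92.6 → 93
  G: 234 + 0.2×(255−234) = 234 + 4.2 = 238.2 → 238
  B: 211 + 0.2×(255−211) = 211 + 8.8 = 219.8 → 220
rgb(93, 238, 220) = #5DEEDC.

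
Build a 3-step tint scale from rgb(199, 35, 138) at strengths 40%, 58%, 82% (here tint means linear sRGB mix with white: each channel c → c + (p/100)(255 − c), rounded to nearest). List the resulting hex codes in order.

40%: (199 + 22.4 = 221.4→221, 35 + 88 = 123→123, 138 + 46.8 = 184.8→185) → #DD7BB9
58%: (199 + 32.48 = 231.48→231, 35 + 127.6 = 162.6→163, 138 + 67.86 = 205.86→206) → #E7A3CE
82%: (199 + 45.92 = 244.92→245, 35 + 180.4 = 215.4→215, 138 + 95.94 = 233.94→234) → #F5D7EA

#DD7BB9, #E7A3CE, #F5D7EA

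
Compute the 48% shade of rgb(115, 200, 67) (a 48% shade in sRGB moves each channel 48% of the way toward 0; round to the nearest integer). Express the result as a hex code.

A 48% shade moves each channel 48% toward 0:
  R: 115 + 0.48×(0−115) = 115 − 55.2 = 59.8 → 60
  G: 200 + 0.48×(0−200) = 200 − 96 = 104 → 104
  B: 67 + 0.48×(0−67) = 67 − 32.16 = 34.84 → 35
rgb(60, 104, 35) = #3C6823.

#3C6823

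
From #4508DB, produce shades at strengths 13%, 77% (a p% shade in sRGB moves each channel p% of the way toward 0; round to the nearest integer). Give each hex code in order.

#3C07BF, #100232

#4508DB is rgb(69, 8, 219).
13%: (69 − 8.97 = 60.03→60, 8 − 1.04 = 6.96→7, 219 − 28.47 = 190.53→191) → #3C07BF
77%: (69 − 53.13 = 15.87→16, 8 − 6.16 = 1.84→2, 219 − 168.63 = 50.37→50) → #100232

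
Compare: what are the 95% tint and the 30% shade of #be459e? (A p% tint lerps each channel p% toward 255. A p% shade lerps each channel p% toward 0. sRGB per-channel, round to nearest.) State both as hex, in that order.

#be459e is rgb(190, 69, 158).
95% tint:
  R: 190 + 61.75 = 251.75 → 252
  G: 69 + 0.95×(255−69) = 69 + 176.7 = 245.7 → 246
  B: 158 + 0.95×(255−158) = 158 + 92.15 = 250.15 → 250
  → #fcf6fa
30% shade:
  R: 190 − 57 = 133 → 133
  G: 69 + 0.3×(0−69) = 69 − 20.7 = 48.3 → 48
  B: 158 + 0.3×(0−158) = 158 − 47.4 = 110.6 → 111
  → #85306f

#fcf6fa, #85306f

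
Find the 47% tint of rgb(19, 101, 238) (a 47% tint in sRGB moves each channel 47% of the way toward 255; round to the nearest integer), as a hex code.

Lerp each channel 47% toward 255:
  R: 19 + 110.92 = 129.92 → 130
  G: 101 + 0.47×(255−101) = 101 + 72.38 = 173.38 → 173
  B: 238 + 7.99 = 245.99 → 246
rgb(130, 173, 246) = #82ADF6.

#82ADF6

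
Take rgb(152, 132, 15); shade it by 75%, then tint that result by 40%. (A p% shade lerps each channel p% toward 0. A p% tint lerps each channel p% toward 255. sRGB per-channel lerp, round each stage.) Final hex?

Lerp each channel 75% toward 0:
  R: 152 + 0.75×(0−152) = 152 − 114 = 38 → 38
  G: 132 − 99 = 33 → 33
  B: 15 + 0.75×(0−15) = 15 − 11.25 = 3.75 → 4
After the shade: rgb(38, 33, 4) = #262104.
Lerp each channel 40% toward 255:
  R: 38 + 0.4×(255−38) = 38 + 86.8 = 124.8 → 125
  G: 33 + 88.8 = 121.8 → 122
  B: 4 + 0.4×(255−4) = 4 + 100.4 = 104.4 → 104
rgb(125, 122, 104) = #7d7a68.

#7d7a68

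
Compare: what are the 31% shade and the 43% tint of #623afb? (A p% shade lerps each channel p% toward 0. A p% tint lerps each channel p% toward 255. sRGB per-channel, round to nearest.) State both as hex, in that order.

#4428ad, #a68ffd

#623afb is rgb(98, 58, 251).
31% shade:
  R: 98 + 0.31×(0−98) = 98 − 30.38 = 67.62 → 68
  G: 58 − 17.98 = 40.02 → 40
  B: 251 + 0.31×(0−251) = 251 − 77.81 = 173.19 → 173
  → #4428ad
43% tint:
  R: 98 + 67.51 = 165.51 → 166
  G: 58 + 84.71 = 142.71 → 143
  B: 251 + 0.43×(255−251) = 251 + 1.72 = 252.72 → 253
  → #a68ffd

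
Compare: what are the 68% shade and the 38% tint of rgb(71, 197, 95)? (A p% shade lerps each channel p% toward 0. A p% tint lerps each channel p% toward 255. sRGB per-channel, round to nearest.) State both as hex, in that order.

68% shade:
  R: 71 + 0.68×(0−71) = 71 − 48.28 = 22.72 → 23
  G: 197 + 0.68×(0−197) = 197 − 133.96 = 63.04 → 63
  B: 95 + 0.68×(0−95) = 95 − 64.6 = 30.4 → 30
  → #173F1E
38% tint:
  R: 71 + 0.38×(255−71) = 71 + 69.92 = 140.92 → 141
  G: 197 + 0.38×(255−197) = 197 + 22.04 = 219.04 → 219
  B: 95 + 0.38×(255−95) = 95 + 60.8 = 155.8 → 156
  → #8DDB9C

#173F1E, #8DDB9C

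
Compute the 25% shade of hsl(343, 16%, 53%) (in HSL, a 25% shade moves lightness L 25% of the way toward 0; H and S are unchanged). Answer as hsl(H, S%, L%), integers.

hsl(343, 16%, 40%)

L moves 25% from 53 toward 0: 53 − 13.25 = 39.75 → 40.
H and S are unchanged.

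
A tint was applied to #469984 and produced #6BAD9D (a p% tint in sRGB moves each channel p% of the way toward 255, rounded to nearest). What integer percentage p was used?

#469984 is rgb(70, 153, 132); #6BAD9D is rgb(107, 173, 157).
On the R channel (widest range): 107 ≈ 70 + (p/100)(255 − 70), so p ≈ 100×(107 − 70)/(255 − 70) = 3700/185 = 20.00.
p = 20 reproduces all three channels after rounding.

20%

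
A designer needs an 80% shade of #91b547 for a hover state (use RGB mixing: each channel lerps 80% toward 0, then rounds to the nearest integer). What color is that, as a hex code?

#91b547 is rgb(145, 181, 71).
Lerp each channel 80% toward 0:
  R: 145 + 0.8×(0−145) = 145 − 116 = 29 → 29
  G: 181 − 144.8 = 36.2 → 36
  B: 71 + 0.8×(0−71) = 71 − 56.8 = 14.2 → 14
rgb(29, 36, 14) = #1d240e.

#1d240e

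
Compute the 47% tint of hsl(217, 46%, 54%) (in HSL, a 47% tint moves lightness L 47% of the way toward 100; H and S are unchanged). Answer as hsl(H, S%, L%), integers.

hsl(217, 46%, 76%)

L moves 47% from 54 toward 100: 54 + 21.62 = 75.62 → 76.
H and S are unchanged.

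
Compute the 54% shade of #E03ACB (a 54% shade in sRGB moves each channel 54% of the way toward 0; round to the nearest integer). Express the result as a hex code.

#671B5D

#E03ACB is rgb(224, 58, 203).
Per channel, c → c + 0.54(0 − c):
  R: 224 − 120.96 = 103.04 → 103
  G: 58 + 0.54×(0−58) = 58 − 31.32 = 26.68 → 27
  B: 203 − 109.62 = 93.38 → 93
rgb(103, 27, 93) = #671B5D.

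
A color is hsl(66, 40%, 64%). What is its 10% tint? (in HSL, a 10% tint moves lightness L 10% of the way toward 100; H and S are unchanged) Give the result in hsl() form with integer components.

hsl(66, 40%, 68%)

L moves 10% from 64 toward 100: 64 + 3.6 = 67.6 → 68.
H and S are unchanged.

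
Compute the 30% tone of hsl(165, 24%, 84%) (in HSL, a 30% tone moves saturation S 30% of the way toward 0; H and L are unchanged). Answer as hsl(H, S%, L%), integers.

S moves 30% from 24 toward 0: 24 − 7.2 = 16.8 → 17.
H and L are unchanged.

hsl(165, 17%, 84%)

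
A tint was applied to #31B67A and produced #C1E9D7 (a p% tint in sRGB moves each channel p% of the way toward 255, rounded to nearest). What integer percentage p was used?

70%

#31B67A is rgb(49, 182, 122); #C1E9D7 is rgb(193, 233, 215).
On the R channel (widest range): 193 ≈ 49 + (p/100)(255 − 49), so p ≈ 100×(193 − 49)/(255 − 49) = 14400/206 = 69.90.
p = 70 reproduces all three channels after rounding.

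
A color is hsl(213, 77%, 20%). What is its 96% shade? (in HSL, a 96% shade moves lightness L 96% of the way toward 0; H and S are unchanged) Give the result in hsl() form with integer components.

hsl(213, 77%, 1%)

L moves 96% from 20 toward 0: 20 − 19.2 = 0.8 → 1.
H and S are unchanged.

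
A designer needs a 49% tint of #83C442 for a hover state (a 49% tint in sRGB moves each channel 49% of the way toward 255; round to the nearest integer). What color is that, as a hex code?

#C0E19F

#83C442 is rgb(131, 196, 66).
Per channel, c → c + 0.49(255 − c):
  R: 131 + 0.49×(255−131) = 131 + 60.76 = 191.76 → 192
  G: 196 + 0.49×(255−196) = 196 + 28.91 = 224.91 → 225
  B: 66 + 92.61 = 158.61 → 159
rgb(192, 225, 159) = #C0E19F.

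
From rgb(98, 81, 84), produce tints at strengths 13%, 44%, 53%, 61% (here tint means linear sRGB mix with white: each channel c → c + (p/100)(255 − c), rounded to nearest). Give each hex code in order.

#76686A, #A79E9F, #B5ADAF, #C2BBBC

13%: (98 + 20.41 = 118.41→118, 81 + 22.62 = 103.62→104, 84 + 22.23 = 106.23→106) → #76686A
44%: (98 + 69.08 = 167.08→167, 81 + 76.56 = 157.56→158, 84 + 75.24 = 159.24→159) → #A79E9F
53%: (98 + 83.21 = 181.21→181, 81 + 92.22 = 173.22→173, 84 + 90.63 = 174.63→175) → #B5ADAF
61%: (98 + 95.77 = 193.77→194, 81 + 106.14 = 187.14→187, 84 + 104.31 = 188.31→188) → #C2BBBC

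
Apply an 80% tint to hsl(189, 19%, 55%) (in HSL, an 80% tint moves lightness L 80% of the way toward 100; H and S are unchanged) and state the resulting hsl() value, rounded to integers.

hsl(189, 19%, 91%)

L moves 80% from 55 toward 100: 55 + 36 = 91 → 91.
H and S are unchanged.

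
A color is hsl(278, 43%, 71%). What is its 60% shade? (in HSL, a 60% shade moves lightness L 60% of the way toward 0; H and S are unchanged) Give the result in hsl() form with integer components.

L moves 60% from 71 toward 0: 71 − 42.6 = 28.4 → 28.
H and S are unchanged.

hsl(278, 43%, 28%)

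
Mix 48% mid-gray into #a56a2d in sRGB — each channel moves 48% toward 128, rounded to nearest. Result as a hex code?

#937555

#a56a2d is rgb(165, 106, 45).
Lerp each channel 48% toward 128:
  R: 165 + 0.48×(128−165) = 165 − 17.76 = 147.24 → 147
  G: 106 + 0.48×(128−106) = 106 + 10.56 = 116.56 → 117
  B: 45 + 39.84 = 84.84 → 85
rgb(147, 117, 85) = #937555.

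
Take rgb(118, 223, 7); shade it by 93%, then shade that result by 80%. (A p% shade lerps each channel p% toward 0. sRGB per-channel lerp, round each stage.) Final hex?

#020300

A 93% shade moves each channel 93% toward 0:
  R: 118 + 0.93×(0−118) = 118 − 109.74 = 8.26 → 8
  G: 223 − 207.39 = 15.61 → 16
  B: 7 − 6.51 = 0.49 → 0
After the shade: rgb(8, 16, 0) = #081000.
Per channel, c → c + 0.8(0 − c):
  R: 8 + 0.8×(0−8) = 8 − 6.4 = 1.6 → 2
  G: 16 + 0.8×(0−16) = 16 − 12.8 = 3.2 → 3
  B: 0 + 0 = 0 → 0
rgb(2, 3, 0) = #020300.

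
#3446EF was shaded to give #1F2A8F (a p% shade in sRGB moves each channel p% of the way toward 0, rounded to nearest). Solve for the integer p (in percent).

40%

#3446EF is rgb(52, 70, 239); #1F2A8F is rgb(31, 42, 143).
On the B channel (widest range): 143 ≈ 239 + (p/100)(0 − 239), so p ≈ 100×(143 − 239)/(0 − 239) = -9600/-239 = 40.17.
p = 40 reproduces all three channels after rounding.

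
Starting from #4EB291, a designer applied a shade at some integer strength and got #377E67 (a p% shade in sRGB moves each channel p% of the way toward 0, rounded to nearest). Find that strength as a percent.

#4EB291 is rgb(78, 178, 145); #377E67 is rgb(55, 126, 103).
On the G channel (widest range): 126 ≈ 178 + (p/100)(0 − 178), so p ≈ 100×(126 − 178)/(0 − 178) = -5200/-178 = 29.21.
p = 29 reproduces all three channels after rounding.

29%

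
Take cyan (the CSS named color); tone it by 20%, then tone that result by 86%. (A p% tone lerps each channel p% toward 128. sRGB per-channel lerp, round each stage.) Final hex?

CSS cyan is rgb(0, 255, 255).
Lerp each channel 20% toward 128:
  R: 0 + 0.2×(128−0) = 0 + 25.6 = 25.6 → 26
  G: 255 + 0.2×(128−255) = 255 − 25.4 = 229.6 → 230
  B: 255 + 0.2×(128−255) = 255 − 25.4 = 229.6 → 230
After the tone: rgb(26, 230, 230) = #1AE6E6.
Per channel, c → c + 0.86(128 − c):
  R: 26 + 0.86×(128−26) = 26 + 87.72 = 113.72 → 114
  G: 230 + 0.86×(128−230) = 230 − 87.72 = 142.28 → 142
  B: 230 + 0.86×(128−230) = 230 − 87.72 = 142.28 → 142
rgb(114, 142, 142) = #728E8E.

#728E8E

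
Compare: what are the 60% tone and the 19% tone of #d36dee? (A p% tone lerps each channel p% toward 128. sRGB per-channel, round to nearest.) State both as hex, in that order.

#a178ac, #c371d9

#d36dee is rgb(211, 109, 238).
60% tone:
  R: 211 − 49.8 = 161.2 → 161
  G: 109 + 11.4 = 120.4 → 120
  B: 238 − 66 = 172 → 172
  → #a178ac
19% tone:
  R: 211 + 0.19×(128−211) = 211 − 15.77 = 195.23 → 195
  G: 109 + 0.19×(128−109) = 109 + 3.61 = 112.61 → 113
  B: 238 − 20.9 = 217.1 → 217
  → #c371d9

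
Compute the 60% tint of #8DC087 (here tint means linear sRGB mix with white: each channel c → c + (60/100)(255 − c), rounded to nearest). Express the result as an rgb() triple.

#8DC087 is rgb(141, 192, 135).
A 60% tint moves each channel 60% toward 255:
  R: 141 + 0.6×(255−141) = 141 + 68.4 = 209.4 → 209
  G: 192 + 0.6×(255−192) = 192 + 37.8 = 229.8 → 230
  B: 135 + 0.6×(255−135) = 135 + 72 = 207 → 207

rgb(209, 230, 207)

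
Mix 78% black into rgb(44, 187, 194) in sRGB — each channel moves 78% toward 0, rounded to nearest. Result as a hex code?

#0A292B

Per channel, c → c + 0.78(0 − c):
  R: 44 − 34.32 = 9.68 → 10
  G: 187 + 0.78×(0−187) = 187 − 145.86 = 41.14 → 41
  B: 194 + 0.78×(0−194) = 194 − 151.32 = 42.68 → 43
rgb(10, 41, 43) = #0A292B.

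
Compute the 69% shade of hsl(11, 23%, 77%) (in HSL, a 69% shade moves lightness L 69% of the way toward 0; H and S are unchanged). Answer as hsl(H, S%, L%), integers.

L moves 69% from 77 toward 0: 77 − 53.13 = 23.87 → 24.
H and S are unchanged.

hsl(11, 23%, 24%)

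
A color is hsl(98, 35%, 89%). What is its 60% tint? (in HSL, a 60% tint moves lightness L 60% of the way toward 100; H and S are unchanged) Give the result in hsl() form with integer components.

L moves 60% from 89 toward 100: 89 + 6.6 = 95.6 → 96.
H and S are unchanged.

hsl(98, 35%, 96%)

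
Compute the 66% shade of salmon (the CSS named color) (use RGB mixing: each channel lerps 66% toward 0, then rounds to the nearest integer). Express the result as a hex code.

CSS salmon is rgb(250, 128, 114).
Per channel, c → c + 0.66(0 − c):
  R: 250 + 0.66×(0−250) = 250 − 165 = 85 → 85
  G: 128 + 0.66×(0−128) = 128 − 84.48 = 43.52 → 44
  B: 114 − 75.24 = 38.76 → 39
rgb(85, 44, 39) = #552C27.

#552C27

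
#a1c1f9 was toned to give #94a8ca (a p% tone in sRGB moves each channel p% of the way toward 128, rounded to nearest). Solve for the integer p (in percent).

39%

#a1c1f9 is rgb(161, 193, 249); #94a8ca is rgb(148, 168, 202).
On the B channel (widest range): 202 ≈ 249 + (p/100)(128 − 249), so p ≈ 100×(202 − 249)/(128 − 249) = -4700/-121 = 38.84.
p = 39 reproduces all three channels after rounding.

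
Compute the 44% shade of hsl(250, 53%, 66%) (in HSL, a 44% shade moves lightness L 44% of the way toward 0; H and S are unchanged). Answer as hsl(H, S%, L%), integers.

hsl(250, 53%, 37%)

L moves 44% from 66 toward 0: 66 − 29.04 = 36.96 → 37.
H and S are unchanged.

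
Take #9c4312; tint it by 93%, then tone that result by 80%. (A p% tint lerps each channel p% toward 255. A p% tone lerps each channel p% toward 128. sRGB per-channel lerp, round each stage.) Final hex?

#989796

#9c4312 is rgb(156, 67, 18).
Per channel, c → c + 0.93(255 − c):
  R: 156 + 92.07 = 248.07 → 248
  G: 67 + 0.93×(255−67) = 67 + 174.84 = 241.84 → 242
  B: 18 + 220.41 = 238.41 → 238
After the tint: rgb(248, 242, 238) = #f8f2ee.
Per channel, c → c + 0.8(128 − c):
  R: 248 − 96 = 152 → 152
  G: 242 − 91.2 = 150.8 → 151
  B: 238 − 88 = 150 → 150
rgb(152, 151, 150) = #989796.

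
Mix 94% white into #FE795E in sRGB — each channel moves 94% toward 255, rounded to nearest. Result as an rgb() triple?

rgb(255, 247, 245)

#FE795E is rgb(254, 121, 94).
Lerp each channel 94% toward 255:
  R: 254 + 0.94×(255−254) = 254 + 0.94 = 254.94 → 255
  G: 121 + 0.94×(255−121) = 121 + 125.96 = 246.96 → 247
  B: 94 + 151.34 = 245.34 → 245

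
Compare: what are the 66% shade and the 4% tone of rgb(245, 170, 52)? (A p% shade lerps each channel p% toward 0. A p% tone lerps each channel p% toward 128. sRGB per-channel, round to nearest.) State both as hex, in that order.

66% shade:
  R: 245 − 161.7 = 83.3 → 83
  G: 170 − 112.2 = 57.8 → 58
  B: 52 + 0.66×(0−52) = 52 − 34.32 = 17.68 → 18
  → #533A12
4% tone:
  R: 245 − 4.68 = 240.32 → 240
  G: 170 + 0.04×(128−170) = 170 − 1.68 = 168.32 → 168
  B: 52 + 0.04×(128−52) = 52 + 3.04 = 55.04 → 55
  → #F0A837

#533A12, #F0A837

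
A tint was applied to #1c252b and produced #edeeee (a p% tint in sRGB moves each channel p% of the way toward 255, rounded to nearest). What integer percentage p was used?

92%

#1c252b is rgb(28, 37, 43); #edeeee is rgb(237, 238, 238).
On the R channel (widest range): 237 ≈ 28 + (p/100)(255 − 28), so p ≈ 100×(237 − 28)/(255 − 28) = 20900/227 = 92.07.
p = 92 reproduces all three channels after rounding.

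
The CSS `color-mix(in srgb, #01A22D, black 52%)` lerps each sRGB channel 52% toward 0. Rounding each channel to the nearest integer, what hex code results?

#004E16

#01A22D is rgb(1, 162, 45).
Lerp each channel 52% toward 0:
  R: 1 + 0.52×(0−1) = 1 − 0.52 = 0.48 → 0
  G: 162 + 0.52×(0−162) = 162 − 84.24 = 77.76 → 78
  B: 45 − 23.4 = 21.6 → 22
rgb(0, 78, 22) = #004E16.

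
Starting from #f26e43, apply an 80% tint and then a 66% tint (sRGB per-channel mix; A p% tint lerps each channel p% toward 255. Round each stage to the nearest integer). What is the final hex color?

#f26e43 is rgb(242, 110, 67).
Lerp each channel 80% toward 255:
  R: 242 + 0.8×(255−242) = 242 + 10.4 = 252.4 → 252
  G: 110 + 116 = 226 → 226
  B: 67 + 0.8×(255−67) = 67 + 150.4 = 217.4 → 217
After the tint: rgb(252, 226, 217) = #fce2d9.
Per channel, c → c + 0.66(255 − c):
  R: 252 + 1.98 = 253.98 → 254
  G: 226 + 19.14 = 245.14 → 245
  B: 217 + 25.08 = 242.08 → 242
rgb(254, 245, 242) = #fef5f2.

#fef5f2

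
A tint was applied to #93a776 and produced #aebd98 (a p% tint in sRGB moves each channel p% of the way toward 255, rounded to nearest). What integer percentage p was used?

#93a776 is rgb(147, 167, 118); #aebd98 is rgb(174, 189, 152).
On the B channel (widest range): 152 ≈ 118 + (p/100)(255 − 118), so p ≈ 100×(152 − 118)/(255 − 118) = 3400/137 = 24.82.
p = 25 reproduces all three channels after rounding.

25%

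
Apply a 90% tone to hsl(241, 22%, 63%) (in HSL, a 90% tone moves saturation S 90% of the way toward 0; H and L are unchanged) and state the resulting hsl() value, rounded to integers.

hsl(241, 2%, 63%)

S moves 90% from 22 toward 0: 22 − 19.8 = 2.2 → 2.
H and L are unchanged.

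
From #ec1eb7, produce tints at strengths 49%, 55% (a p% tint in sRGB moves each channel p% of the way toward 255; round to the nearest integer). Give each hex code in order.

#f58cda, #f69adf

#ec1eb7 is rgb(236, 30, 183).
49%: (236 + 9.31 = 245.31→245, 30 + 110.25 = 140.25→140, 183 + 35.28 = 218.28→218) → #f58cda
55%: (236 + 10.45 = 246.45→246, 30 + 123.75 = 153.75→154, 183 + 39.6 = 222.6→223) → #f69adf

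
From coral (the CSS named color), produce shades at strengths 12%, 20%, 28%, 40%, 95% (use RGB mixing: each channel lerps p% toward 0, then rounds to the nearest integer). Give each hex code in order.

CSS coral is rgb(255, 127, 80).
12%: (255 − 30.6 = 224.4→224, 127 − 15.24 = 111.76→112, 80 − 9.6 = 70.4→70) → #E07046
20%: (255 − 51 = 204→204, 127 − 25.4 = 101.6→102, 80 − 16 = 64→64) → #CC6640
28%: (255 − 71.4 = 183.6→184, 127 − 35.56 = 91.44→91, 80 − 22.4 = 57.6→58) → #B85B3A
40%: (255 − 102 = 153→153, 127 − 50.8 = 76.2→76, 80 − 32 = 48→48) → #994C30
95%: (255 − 242.25 = 12.75→13, 127 − 120.65 = 6.35→6, 80 − 76 = 4→4) → #0D0604

#E07046, #CC6640, #B85B3A, #994C30, #0D0604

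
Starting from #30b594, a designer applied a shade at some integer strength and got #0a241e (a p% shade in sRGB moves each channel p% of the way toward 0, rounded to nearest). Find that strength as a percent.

80%

#30b594 is rgb(48, 181, 148); #0a241e is rgb(10, 36, 30).
On the G channel (widest range): 36 ≈ 181 + (p/100)(0 − 181), so p ≈ 100×(36 − 181)/(0 − 181) = -14500/-181 = 80.11.
p = 80 reproduces all three channels after rounding.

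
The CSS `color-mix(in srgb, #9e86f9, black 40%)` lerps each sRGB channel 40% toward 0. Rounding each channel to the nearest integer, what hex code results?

#5f5095

#9e86f9 is rgb(158, 134, 249).
Per channel, c → c + 0.4(0 − c):
  R: 158 + 0.4×(0−158) = 158 − 63.2 = 94.8 → 95
  G: 134 − 53.6 = 80.4 → 80
  B: 249 + 0.4×(0−249) = 249 − 99.6 = 149.4 → 149
rgb(95, 80, 149) = #5f5095.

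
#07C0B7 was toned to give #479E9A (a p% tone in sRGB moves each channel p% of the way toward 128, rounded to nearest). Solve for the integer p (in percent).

#07C0B7 is rgb(7, 192, 183); #479E9A is rgb(71, 158, 154).
On the R channel (widest range): 71 ≈ 7 + (p/100)(128 − 7), so p ≈ 100×(71 − 7)/(128 − 7) = 6400/121 = 52.89.
p = 53 reproduces all three channels after rounding.

53%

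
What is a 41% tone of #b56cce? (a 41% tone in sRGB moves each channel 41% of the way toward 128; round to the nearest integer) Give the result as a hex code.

#9f74ae

#b56cce is rgb(181, 108, 206).
Per channel, c → c + 0.41(128 − c):
  R: 181 − 21.73 = 159.27 → 159
  G: 108 + 8.2 = 116.2 → 116
  B: 206 + 0.41×(128−206) = 206 − 31.98 = 174.02 → 174
rgb(159, 116, 174) = #9f74ae.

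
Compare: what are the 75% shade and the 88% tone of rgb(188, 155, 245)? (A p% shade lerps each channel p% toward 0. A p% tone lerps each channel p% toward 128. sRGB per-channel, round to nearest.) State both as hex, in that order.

#2F273D, #87838E

75% shade:
  R: 188 − 141 = 47 → 47
  G: 155 − 116.25 = 38.75 → 39
  B: 245 − 183.75 = 61.25 → 61
  → #2F273D
88% tone:
  R: 188 + 0.88×(128−188) = 188 − 52.8 = 135.2 → 135
  G: 155 − 23.76 = 131.24 → 131
  B: 245 + 0.88×(128−245) = 245 − 102.96 = 142.04 → 142
  → #87838E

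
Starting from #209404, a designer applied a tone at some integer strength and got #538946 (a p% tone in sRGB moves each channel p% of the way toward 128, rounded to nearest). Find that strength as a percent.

#209404 is rgb(32, 148, 4); #538946 is rgb(83, 137, 70).
On the B channel (widest range): 70 ≈ 4 + (p/100)(128 − 4), so p ≈ 100×(70 − 4)/(128 − 4) = 6600/124 = 53.23.
p = 53 reproduces all three channels after rounding.

53%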